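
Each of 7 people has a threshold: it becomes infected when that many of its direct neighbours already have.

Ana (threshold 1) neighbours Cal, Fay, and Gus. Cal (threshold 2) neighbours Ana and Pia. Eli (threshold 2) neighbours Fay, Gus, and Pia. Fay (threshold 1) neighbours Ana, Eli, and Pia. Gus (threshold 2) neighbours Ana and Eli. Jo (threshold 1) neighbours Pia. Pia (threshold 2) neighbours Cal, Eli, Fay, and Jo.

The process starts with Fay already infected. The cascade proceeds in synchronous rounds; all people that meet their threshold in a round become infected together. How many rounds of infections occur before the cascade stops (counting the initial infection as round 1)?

2

Round 1 — Fay becomes infected (initial).
Round 2 — checking thresholds:
  Ana: 1 of 3 neighbours ≥ 1, becomes infected.
  Eli: 1 of 3 neighbours < 2, not yet.
  Pia: 1 of 4 neighbours < 2, not yet.
Round 3 — no new infections; cascade stops.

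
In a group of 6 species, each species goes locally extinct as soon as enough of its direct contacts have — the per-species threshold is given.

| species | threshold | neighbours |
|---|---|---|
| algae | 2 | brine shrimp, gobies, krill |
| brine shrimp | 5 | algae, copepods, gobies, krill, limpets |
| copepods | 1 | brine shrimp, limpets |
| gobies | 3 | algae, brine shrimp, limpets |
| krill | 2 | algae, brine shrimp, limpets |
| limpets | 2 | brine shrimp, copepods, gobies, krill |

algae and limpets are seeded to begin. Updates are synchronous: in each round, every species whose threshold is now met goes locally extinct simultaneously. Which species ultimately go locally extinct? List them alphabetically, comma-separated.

Round 1 — algae, limpets go locally extinct (initial).
Round 2 — checking thresholds:
  brine shrimp: 2 of 5 neighbours < 5, not yet.
  copepods: 1 of 2 neighbours ≥ 1, goes locally extinct.
  gobies: 2 of 3 neighbours < 3, not yet.
  krill: 2 of 3 neighbours ≥ 2, goes locally extinct.
Round 3 — no new extinctions; cascade stops.

algae, copepods, krill, limpets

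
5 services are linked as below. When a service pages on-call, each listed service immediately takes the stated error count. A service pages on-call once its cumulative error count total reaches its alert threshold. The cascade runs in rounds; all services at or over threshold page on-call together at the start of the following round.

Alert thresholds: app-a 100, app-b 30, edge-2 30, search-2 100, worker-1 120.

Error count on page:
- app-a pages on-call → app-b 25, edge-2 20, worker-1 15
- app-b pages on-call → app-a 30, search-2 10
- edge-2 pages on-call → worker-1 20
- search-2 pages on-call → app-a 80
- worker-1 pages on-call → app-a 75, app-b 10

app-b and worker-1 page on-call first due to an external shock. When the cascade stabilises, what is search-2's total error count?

10

Round 1 — app-b, worker-1 page on-call (initial).
  app-a: +30+75 → 105 ≥ 100
  search-2: +10 → 10 < 100
Round 2 — app-a pages on-call.
  edge-2: +20 → 20 < 30
No further pages.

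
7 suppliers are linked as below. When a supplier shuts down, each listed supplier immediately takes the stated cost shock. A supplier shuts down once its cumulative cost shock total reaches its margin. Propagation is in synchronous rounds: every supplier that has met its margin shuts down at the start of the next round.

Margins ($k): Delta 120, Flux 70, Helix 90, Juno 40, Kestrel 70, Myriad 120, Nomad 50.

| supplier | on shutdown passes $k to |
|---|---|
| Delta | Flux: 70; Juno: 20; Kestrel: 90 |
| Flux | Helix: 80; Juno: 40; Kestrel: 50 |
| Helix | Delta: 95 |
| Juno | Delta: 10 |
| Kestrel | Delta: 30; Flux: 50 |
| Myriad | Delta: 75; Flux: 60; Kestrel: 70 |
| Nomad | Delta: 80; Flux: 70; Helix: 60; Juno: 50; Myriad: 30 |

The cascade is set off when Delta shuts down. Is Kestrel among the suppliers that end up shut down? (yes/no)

yes

Round 1 — Delta shuts down (initial).
  Flux: +70 → 70 ≥ 70
  Juno: +20 → 20 < 40
  Kestrel: +90 → 90 ≥ 70
Round 2 — Flux, Kestrel shut down.
  Helix: +80 → 80 < 90
  Juno: +40 → 60 ≥ 40
Round 3 — Juno shuts down.
No further shutdowns.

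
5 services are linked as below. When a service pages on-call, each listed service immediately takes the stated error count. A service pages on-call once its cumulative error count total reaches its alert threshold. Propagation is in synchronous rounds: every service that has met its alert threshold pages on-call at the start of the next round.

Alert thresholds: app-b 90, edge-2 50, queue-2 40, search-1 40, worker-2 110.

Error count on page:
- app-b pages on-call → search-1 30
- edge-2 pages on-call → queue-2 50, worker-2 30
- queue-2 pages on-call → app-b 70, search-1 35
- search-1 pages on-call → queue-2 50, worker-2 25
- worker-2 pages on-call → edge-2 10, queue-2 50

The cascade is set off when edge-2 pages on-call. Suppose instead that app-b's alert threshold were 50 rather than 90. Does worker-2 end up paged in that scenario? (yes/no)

With app-b's alert threshold at 50:
Round 1 — edge-2 pages on-call (initial).
  queue-2: +50 → 50 ≥ 40
  worker-2: +30 → 30 < 110
Round 2 — queue-2 pages on-call.
  app-b: +70 → 70 ≥ 50
  search-1: +35 → 35 < 40
Round 3 — app-b pages on-call.
  search-1: +30 → 65 ≥ 40
Round 4 — search-1 pages on-call.
  worker-2: +25 → 55 < 110
No further pages.

no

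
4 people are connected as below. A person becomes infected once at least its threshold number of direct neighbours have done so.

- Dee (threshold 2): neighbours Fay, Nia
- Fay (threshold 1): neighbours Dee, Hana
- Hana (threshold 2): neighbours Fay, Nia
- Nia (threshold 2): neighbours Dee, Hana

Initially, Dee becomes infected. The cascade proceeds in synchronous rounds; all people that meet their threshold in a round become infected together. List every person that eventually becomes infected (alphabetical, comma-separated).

Round 1 — Dee becomes infected (initial).
Round 2 — checking thresholds:
  Fay: 1 of 2 neighbours ≥ 1, becomes infected.
  Nia: 1 of 2 neighbours < 2, holds.
Round 3 — no new infections; cascade stops.

Dee, Fay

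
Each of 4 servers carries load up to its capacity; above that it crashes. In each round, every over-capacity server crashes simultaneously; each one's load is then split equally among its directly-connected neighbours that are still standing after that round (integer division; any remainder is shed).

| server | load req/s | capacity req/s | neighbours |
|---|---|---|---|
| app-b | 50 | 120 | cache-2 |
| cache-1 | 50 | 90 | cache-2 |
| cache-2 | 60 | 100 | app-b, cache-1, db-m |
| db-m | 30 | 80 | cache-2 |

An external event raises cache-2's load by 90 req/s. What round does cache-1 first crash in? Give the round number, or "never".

2

Round 1 — cache-2 at 150 > 100. cache-2 crashes.
  cache-2 sheds 150 req/s to app-b, cache-1, db-m: 50 each.
    app-b: 50+50 = 100 ≤ 120
    cache-1: 50+50 = 100 > 90
    db-m: 30+50 = 80 ≤ 80
Round 2 — cache-1 crashes.
  cache-1 sheds 100 req/s: no online neighbours, lost.
No further crashes.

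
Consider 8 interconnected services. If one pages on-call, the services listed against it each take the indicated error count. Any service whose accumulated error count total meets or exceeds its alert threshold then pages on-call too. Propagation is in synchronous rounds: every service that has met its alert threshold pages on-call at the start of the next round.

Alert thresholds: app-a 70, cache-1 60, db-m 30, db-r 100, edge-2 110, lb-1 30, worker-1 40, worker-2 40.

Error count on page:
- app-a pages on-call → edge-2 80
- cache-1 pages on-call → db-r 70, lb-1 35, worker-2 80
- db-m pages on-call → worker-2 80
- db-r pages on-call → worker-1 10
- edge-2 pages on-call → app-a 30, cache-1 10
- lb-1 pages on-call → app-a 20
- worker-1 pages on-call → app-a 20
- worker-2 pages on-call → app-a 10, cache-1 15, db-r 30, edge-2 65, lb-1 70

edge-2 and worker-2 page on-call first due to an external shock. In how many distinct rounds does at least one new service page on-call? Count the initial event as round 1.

2

Round 1 — edge-2, worker-2 page on-call (initial).
  app-a: +30+10 → 40 < 70
  cache-1: +10+15 → 25 < 60
  db-r: +30 → 30 < 100
  lb-1: +70 → 70 ≥ 30
Round 2 — lb-1 pages on-call.
  app-a: +20 → 60 < 70
No further pages.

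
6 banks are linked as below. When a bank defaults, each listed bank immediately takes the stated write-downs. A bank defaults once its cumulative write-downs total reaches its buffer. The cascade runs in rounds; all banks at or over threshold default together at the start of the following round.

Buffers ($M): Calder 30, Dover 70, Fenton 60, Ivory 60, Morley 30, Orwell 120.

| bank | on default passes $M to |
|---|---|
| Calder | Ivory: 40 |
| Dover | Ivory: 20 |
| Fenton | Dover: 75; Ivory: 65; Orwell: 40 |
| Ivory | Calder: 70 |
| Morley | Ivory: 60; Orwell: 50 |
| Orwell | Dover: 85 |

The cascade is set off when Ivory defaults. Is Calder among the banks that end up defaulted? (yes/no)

Round 1 — Ivory defaults (initial).
  Calder: +70 → 70 ≥ 30
Round 2 — Calder defaults.
No further defaults.

yes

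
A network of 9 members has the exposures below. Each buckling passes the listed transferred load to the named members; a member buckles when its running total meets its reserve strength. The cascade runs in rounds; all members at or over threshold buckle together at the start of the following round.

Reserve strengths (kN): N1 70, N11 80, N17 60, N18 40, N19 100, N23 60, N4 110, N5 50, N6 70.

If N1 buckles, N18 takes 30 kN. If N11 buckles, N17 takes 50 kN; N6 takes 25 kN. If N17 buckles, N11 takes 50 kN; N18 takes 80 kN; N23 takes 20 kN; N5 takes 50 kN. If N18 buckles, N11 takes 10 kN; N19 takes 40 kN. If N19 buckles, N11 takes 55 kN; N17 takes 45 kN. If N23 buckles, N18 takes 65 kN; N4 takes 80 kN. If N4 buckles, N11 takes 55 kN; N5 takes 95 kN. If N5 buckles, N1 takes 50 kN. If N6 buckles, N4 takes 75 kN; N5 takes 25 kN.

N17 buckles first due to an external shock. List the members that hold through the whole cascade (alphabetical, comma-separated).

Round 1 — N17 buckles (initial).
  N11: +50 → 50 < 80
  N18: +80 → 80 ≥ 40
  N23: +20 → 20 < 60
  N5: +50 → 50 ≥ 50
Round 2 — N18, N5 buckle.
  N1: +50 → 50 < 70
  N11: +10 → 60 < 80
  N19: +40 → 40 < 100
No further bucklings.

N1, N11, N19, N23, N4, N6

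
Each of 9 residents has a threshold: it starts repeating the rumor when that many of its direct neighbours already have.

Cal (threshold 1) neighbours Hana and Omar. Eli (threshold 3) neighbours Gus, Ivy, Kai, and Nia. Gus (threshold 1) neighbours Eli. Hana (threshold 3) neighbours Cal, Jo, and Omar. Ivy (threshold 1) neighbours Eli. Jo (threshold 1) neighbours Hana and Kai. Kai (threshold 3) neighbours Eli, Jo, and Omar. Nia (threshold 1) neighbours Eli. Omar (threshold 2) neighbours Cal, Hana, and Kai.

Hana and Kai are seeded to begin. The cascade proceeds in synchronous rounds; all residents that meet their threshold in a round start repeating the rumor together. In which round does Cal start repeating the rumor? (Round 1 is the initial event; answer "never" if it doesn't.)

2

Round 1 — Hana, Kai start repeating the rumor (initial).
Round 2 — checking thresholds:
  Cal: 1 of 2 neighbours ≥ 1, starts repeating the rumor.
  Eli: 1 of 4 neighbours < 3, not yet.
  Jo: 2 of 2 neighbours ≥ 1, starts repeating the rumor.
  Omar: 2 of 3 neighbours ≥ 2, starts repeating the rumor.
Round 3 — no new spreads; cascade stops.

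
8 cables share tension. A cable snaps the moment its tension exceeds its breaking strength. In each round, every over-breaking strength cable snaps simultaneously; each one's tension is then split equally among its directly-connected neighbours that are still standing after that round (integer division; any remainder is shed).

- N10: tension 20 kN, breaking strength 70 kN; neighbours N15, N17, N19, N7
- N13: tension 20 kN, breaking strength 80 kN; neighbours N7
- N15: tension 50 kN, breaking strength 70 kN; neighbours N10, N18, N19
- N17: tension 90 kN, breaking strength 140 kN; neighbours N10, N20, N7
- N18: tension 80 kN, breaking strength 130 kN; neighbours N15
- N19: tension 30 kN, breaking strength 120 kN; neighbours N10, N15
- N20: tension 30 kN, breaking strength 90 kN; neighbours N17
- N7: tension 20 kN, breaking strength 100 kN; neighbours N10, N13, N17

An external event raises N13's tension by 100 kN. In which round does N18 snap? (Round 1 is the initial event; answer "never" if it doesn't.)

Round 1 — N13 at 120 > 80. N13 snaps.
  N13 sheds 120 kN to N7: 120 each.
    N7: 20+120 = 140 > 100
Round 2 — N7 snaps.
  N7 sheds 140 kN to N10, N17: 70 each.
    N10: 20+70 = 90 > 70
    N17: 90+70 = 160 > 140
Round 3 — N10, N17 snap.
  N10 sheds 90 kN to N15, N19: 45 each.
    N15: 50+45 = 95 > 70
    N19: 30+45 = 75 ≤ 120
  N17 sheds 160 kN to N20: 160 each.
    N20: 30+160 = 190 > 90
Round 4 — N15, N20 snap.
  N15 sheds 95 kN to N18, N19: 47 each (1 lost).
    N18: 80+47 = 127 ≤ 130
    N19: 75+47 = 122 > 120
  N20 sheds 190 kN: no online neighbours, lost.
Round 5 — N19 snaps.
  N19 sheds 122 kN: no online neighbours, lost.
No further breaks.

never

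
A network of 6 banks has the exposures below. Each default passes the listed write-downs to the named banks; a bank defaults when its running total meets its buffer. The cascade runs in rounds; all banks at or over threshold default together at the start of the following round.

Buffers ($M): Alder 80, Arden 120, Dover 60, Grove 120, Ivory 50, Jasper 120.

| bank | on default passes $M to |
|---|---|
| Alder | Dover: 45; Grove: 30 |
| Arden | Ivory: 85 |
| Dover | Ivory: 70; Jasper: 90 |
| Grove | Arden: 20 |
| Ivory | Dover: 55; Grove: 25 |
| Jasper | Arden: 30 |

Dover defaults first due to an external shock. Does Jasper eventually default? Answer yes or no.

no

Round 1 — Dover defaults (initial).
  Ivory: +70 → 70 ≥ 50
  Jasper: +90 → 90 < 120
Round 2 — Ivory defaults.
  Grove: +25 → 25 < 120
No further defaults.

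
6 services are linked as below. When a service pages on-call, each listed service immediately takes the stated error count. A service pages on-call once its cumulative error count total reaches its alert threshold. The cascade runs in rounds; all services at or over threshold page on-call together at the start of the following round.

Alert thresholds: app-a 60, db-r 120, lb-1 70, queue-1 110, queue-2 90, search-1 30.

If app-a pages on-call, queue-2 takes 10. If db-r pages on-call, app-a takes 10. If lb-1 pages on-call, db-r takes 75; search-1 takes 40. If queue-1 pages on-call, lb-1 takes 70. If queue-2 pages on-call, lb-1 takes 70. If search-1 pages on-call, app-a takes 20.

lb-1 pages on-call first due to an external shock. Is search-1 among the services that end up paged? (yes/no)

yes

Round 1 — lb-1 pages on-call (initial).
  db-r: +75 → 75 < 120
  search-1: +40 → 40 ≥ 30
Round 2 — search-1 pages on-call.
  app-a: +20 → 20 < 60
No further pages.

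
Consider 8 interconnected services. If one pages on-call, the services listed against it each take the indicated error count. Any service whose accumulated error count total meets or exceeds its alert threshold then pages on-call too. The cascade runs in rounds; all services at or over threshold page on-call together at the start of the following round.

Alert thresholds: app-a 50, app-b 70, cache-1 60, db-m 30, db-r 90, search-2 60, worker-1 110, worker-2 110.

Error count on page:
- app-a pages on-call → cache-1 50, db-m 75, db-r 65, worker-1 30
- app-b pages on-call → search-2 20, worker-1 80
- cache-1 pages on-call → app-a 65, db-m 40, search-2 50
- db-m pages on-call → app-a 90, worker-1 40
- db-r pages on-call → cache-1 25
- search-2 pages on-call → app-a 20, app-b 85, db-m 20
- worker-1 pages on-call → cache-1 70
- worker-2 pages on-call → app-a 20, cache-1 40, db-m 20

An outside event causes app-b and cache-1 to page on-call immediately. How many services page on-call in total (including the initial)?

Round 1 — app-b, cache-1 page on-call (initial).
  app-a: +65 → 65 ≥ 50
  db-m: +40 → 40 ≥ 30
  search-2: +20+50 → 70 ≥ 60
  worker-1: +80 → 80 < 110
Round 2 — app-a, db-m, search-2 page on-call.
  db-r: +65 → 65 < 90
  worker-1: +30+40 → 150 ≥ 110
Round 3 — worker-1 pages on-call.
No further pages.

6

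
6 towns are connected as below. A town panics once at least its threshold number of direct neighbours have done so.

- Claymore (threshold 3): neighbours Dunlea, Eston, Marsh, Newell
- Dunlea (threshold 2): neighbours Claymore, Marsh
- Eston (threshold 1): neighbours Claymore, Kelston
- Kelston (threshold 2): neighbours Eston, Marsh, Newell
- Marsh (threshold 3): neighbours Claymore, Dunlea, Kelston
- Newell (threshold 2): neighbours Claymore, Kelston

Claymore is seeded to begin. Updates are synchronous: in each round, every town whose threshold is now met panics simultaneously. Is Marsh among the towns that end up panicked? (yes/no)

no

Round 1 — Claymore panics (initial).
Round 2 — checking thresholds:
  Dunlea: 1 of 2 neighbours < 2, holds.
  Eston: 1 of 2 neighbours ≥ 1, panics.
  Marsh: 1 of 3 neighbours < 3, holds.
  Newell: 1 of 2 neighbours < 2, holds.
Round 3 — no new panics; cascade stops.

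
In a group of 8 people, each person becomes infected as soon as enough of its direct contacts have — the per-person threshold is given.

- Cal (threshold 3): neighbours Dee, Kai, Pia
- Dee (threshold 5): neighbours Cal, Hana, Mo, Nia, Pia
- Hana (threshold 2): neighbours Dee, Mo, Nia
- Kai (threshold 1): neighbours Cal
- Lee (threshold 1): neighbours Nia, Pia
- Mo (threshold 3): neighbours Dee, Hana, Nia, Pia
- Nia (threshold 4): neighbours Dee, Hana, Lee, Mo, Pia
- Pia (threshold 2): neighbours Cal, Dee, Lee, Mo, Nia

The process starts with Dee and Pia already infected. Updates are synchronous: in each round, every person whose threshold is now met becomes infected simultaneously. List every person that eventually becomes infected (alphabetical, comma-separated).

Round 1 — Dee, Pia become infected (initial).
Round 2 — checking thresholds:
  Cal: 2 of 3 neighbours < 3, not yet.
  Hana: 1 of 3 neighbours < 2, not yet.
  Lee: 1 of 2 neighbours ≥ 1, becomes infected.
  Mo: 2 of 4 neighbours < 3, not yet.
  Nia: 2 of 5 neighbours < 4, not yet.
Round 3 — no new infections; cascade stops.

Dee, Lee, Pia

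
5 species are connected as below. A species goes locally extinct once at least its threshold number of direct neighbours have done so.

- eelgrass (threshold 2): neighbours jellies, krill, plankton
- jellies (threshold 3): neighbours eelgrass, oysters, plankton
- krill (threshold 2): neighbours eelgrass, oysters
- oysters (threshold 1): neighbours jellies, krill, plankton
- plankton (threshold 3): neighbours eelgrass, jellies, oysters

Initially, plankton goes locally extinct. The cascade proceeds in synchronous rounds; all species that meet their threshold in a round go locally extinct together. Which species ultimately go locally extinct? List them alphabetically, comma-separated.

oysters, plankton

Round 1 — plankton goes locally extinct (initial).
Round 2 — checking thresholds:
  eelgrass: 1 of 3 neighbours < 2, holds.
  jellies: 1 of 3 neighbours < 3, holds.
  oysters: 1 of 3 neighbours ≥ 1, goes locally extinct.
Round 3 — no new extinctions; cascade stops.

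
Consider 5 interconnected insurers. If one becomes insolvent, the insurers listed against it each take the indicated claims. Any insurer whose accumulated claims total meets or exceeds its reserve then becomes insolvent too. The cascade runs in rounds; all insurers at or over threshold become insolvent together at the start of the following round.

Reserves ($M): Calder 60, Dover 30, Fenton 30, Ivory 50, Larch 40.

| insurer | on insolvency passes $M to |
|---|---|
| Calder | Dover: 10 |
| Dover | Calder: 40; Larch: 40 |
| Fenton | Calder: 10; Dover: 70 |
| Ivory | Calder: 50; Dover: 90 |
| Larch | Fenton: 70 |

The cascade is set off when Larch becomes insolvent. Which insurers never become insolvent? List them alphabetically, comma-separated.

Round 1 — Larch becomes insolvent (initial).
  Fenton: +70 → 70 ≥ 30
Round 2 — Fenton becomes insolvent.
  Calder: +10 → 10 < 60
  Dover: +70 → 70 ≥ 30
Round 3 — Dover becomes insolvent.
  Calder: +40 → 50 < 60
No further insolvencies.

Calder, Ivory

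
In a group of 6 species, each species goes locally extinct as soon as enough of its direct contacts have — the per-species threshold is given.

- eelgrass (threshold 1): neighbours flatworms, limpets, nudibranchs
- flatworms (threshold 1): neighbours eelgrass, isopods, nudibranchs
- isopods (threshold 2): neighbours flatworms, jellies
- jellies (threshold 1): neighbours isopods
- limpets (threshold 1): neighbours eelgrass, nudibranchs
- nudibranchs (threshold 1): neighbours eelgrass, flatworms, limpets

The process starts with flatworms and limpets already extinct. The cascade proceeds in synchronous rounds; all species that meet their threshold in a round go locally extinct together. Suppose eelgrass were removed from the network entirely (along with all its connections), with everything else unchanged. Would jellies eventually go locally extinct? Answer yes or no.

With eelgrass removed:
Round 1 — flatworms, limpets go locally extinct (initial).
Round 2 — checking thresholds:
  isopods: 1 of 2 neighbours < 2, below threshold.
  nudibranchs: 2 of 2 neighbours ≥ 1, goes locally extinct.
Round 3 — no new extinctions; cascade stops.

no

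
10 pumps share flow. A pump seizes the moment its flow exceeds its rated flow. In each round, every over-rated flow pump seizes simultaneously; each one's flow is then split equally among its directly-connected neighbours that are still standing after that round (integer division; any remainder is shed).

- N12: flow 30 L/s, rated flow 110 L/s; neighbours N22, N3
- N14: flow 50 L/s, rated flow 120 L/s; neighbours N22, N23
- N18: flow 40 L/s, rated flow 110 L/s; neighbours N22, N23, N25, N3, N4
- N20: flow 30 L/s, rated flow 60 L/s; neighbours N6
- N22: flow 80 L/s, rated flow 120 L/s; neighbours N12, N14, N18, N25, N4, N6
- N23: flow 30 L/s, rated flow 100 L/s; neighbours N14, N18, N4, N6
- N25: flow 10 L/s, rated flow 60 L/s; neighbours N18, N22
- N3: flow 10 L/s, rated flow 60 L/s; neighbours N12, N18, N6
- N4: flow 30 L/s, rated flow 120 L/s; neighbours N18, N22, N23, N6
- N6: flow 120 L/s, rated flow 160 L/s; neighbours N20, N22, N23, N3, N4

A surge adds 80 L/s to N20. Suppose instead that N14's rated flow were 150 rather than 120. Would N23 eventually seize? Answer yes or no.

With N14's rated flow at 150:
Round 1 — N20 at 110 > 60. N20 seizes.
  N20 sheds 110 L/s to N6: 110 each.
    N6: 120+110 = 230 > 160
Round 2 — N6 seizes.
  N6 sheds 230 L/s to N22, N23, N3, N4: 57 each (2 lost).
    N22: 80+57 = 137 > 120
    N23: 30+57 = 87 ≤ 100
    N3: 10+57 = 67 > 60
    N4: 30+57 = 87 ≤ 120
Round 3 — N22, N3 seize.
  N22 sheds 137 L/s to N12, N14, N18, N25, N4: 27 each (2 lost).
    N12: 30+27 = 57 ≤ 110
    N14: 50+27 = 77 ≤ 150
    N18: 40+27 = 67 ≤ 110
    N25: 10+27 = 37 ≤ 60
    N4: 87+27 = 114 ≤ 120
  N3 sheds 67 L/s to N12, N18: 33 each (1 lost).
    N12: 57+33 = 90 ≤ 110
    N18: 67+33 = 100 ≤ 110
No further seizures.

no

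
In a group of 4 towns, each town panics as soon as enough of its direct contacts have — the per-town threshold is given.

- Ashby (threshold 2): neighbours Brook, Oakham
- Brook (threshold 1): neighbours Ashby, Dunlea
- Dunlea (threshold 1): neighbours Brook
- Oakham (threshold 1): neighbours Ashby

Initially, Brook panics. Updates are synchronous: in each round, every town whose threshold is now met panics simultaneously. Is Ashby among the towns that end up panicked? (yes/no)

no

Round 1 — Brook panics (initial).
Round 2 — checking thresholds:
  Ashby: 1 of 2 neighbours < 2, holds.
  Dunlea: 1 of 1 neighbours ≥ 1, panics.
Round 3 — no new panics; cascade stops.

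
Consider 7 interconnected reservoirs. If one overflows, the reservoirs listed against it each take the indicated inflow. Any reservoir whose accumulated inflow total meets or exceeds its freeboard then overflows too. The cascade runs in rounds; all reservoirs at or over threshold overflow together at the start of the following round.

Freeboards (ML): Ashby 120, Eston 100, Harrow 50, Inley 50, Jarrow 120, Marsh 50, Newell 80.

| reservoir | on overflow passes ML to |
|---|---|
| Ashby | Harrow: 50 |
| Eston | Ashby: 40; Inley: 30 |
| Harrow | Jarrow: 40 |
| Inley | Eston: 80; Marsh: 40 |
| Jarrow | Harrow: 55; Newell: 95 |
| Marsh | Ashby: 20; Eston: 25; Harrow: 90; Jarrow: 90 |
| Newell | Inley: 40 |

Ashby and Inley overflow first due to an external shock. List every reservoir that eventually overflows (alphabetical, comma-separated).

Ashby, Harrow, Inley

Round 1 — Ashby, Inley overflow (initial).
  Eston: +80 → 80 < 100
  Harrow: +50 → 50 ≥ 50
  Marsh: +40 → 40 < 50
Round 2 — Harrow overflows.
  Jarrow: +40 → 40 < 120
No further overflows.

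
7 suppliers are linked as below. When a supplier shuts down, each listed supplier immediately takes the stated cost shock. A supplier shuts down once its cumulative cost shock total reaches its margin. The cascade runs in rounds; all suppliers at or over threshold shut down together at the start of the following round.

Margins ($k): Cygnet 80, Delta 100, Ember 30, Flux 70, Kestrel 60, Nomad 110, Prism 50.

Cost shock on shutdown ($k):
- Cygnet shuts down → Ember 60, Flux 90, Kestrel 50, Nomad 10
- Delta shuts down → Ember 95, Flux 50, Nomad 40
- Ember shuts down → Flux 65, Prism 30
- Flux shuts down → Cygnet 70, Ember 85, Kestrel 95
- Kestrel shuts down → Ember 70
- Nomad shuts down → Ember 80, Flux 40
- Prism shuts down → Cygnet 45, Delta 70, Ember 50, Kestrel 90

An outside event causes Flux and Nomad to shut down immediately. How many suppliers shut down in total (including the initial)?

Round 1 — Flux, Nomad shut down (initial).
  Cygnet: +70 → 70 < 80
  Ember: +85+80 → 165 ≥ 30
  Kestrel: +95 → 95 ≥ 60
Round 2 — Ember, Kestrel shut down.
  Prism: +30 → 30 < 50
No further shutdowns.

4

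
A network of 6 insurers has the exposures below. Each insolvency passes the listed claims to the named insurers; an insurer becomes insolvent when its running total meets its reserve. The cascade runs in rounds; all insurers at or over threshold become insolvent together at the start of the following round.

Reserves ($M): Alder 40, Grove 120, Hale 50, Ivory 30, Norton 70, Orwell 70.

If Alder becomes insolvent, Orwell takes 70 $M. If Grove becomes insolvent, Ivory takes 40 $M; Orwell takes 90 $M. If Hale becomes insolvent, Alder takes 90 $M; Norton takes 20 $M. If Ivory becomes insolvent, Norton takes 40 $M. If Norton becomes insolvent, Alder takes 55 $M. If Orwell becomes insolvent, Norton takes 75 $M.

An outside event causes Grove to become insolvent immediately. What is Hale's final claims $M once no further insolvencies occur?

0

Round 1 — Grove becomes insolvent (initial).
  Ivory: +40 → 40 ≥ 30
  Orwell: +90 → 90 ≥ 70
Round 2 — Ivory, Orwell become insolvent.
  Norton: +40+75 → 115 ≥ 70
Round 3 — Norton becomes insolvent.
  Alder: +55 → 55 ≥ 40
Round 4 — Alder becomes insolvent.
No further insolvencies.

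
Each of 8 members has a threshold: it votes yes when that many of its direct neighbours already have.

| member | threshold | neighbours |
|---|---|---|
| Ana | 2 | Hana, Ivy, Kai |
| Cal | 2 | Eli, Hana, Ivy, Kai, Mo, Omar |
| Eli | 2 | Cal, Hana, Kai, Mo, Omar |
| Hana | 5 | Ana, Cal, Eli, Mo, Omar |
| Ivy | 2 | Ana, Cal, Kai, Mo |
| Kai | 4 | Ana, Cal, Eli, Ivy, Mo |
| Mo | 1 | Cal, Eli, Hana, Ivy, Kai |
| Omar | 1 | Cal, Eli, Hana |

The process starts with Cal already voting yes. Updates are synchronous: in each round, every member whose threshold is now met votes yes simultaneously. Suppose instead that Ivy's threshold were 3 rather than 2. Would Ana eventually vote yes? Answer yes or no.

no

With Ivy's threshold at 3:
Round 1 — Cal votes yes (initial).
Round 2 — checking thresholds:
  Eli: 1 of 5 neighbours < 2, holds.
  Hana: 1 of 5 neighbours < 5, holds.
  Ivy: 1 of 4 neighbours < 3, holds.
  Kai: 1 of 5 neighbours < 4, holds.
  Mo: 1 of 5 neighbours ≥ 1, votes yes.
  Omar: 1 of 3 neighbours ≥ 1, votes yes.
Round 3 — checking thresholds:
  Eli: 3 of 5 neighbours ≥ 2, votes yes.
  Hana: 3 of 5 neighbours < 5, holds.
  Ivy: 2 of 4 neighbours < 3, holds.
  Kai: 2 of 5 neighbours < 4, holds.
Round 4 — no new yes votes; cascade stops.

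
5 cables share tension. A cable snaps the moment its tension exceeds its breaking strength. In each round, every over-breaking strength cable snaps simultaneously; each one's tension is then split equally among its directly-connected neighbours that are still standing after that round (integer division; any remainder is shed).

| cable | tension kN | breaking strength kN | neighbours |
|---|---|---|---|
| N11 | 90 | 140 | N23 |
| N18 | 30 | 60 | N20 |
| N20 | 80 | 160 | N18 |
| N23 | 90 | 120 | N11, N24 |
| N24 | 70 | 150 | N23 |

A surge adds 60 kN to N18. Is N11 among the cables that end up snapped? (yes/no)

no

Round 1 — N18 at 90 > 60. N18 snaps.
  N18 sheds 90 kN to N20: 90 each.
    N20: 80+90 = 170 > 160
Round 2 — N20 snaps.
  N20 sheds 170 kN: no online neighbours, lost.
No further breaks.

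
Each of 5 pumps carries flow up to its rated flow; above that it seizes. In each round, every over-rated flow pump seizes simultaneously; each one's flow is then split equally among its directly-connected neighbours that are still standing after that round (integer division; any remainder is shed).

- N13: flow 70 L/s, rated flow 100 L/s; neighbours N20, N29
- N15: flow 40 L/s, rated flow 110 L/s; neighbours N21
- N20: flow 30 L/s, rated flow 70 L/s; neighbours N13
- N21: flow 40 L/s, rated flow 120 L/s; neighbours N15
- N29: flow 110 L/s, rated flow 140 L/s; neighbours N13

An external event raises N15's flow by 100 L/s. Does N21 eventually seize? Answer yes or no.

yes

Round 1 — N15 at 140 > 110. N15 seizes.
  N15 sheds 140 L/s to N21: 140 each.
    N21: 40+140 = 180 > 120
Round 2 — N21 seizes.
  N21 sheds 180 L/s: no online neighbours, lost.
No further seizures.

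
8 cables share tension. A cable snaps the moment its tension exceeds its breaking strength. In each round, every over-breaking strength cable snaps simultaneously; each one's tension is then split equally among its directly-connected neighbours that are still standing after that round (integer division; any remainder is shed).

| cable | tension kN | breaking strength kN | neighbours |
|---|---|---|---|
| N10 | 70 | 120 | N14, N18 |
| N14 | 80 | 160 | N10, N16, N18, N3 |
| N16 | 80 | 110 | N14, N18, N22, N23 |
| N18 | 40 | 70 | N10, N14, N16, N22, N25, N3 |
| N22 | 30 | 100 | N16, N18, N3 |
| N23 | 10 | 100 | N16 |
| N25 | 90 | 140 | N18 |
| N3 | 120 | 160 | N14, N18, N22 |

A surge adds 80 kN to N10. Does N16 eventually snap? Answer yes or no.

Round 1 — N10 at 150 > 120. N10 snaps.
  N10 sheds 150 kN to N14, N18: 75 each.
    N14: 80+75 = 155 ≤ 160
    N18: 40+75 = 115 > 70
Round 2 — N18 snaps.
  N18 sheds 115 kN to N14, N16, N22, N25, N3: 23 each.
    N14: 155+23 = 178 > 160
    N16: 80+23 = 103 ≤ 110
    N22: 30+23 = 53 ≤ 100
    N25: 90+23 = 113 ≤ 140
    N3: 120+23 = 143 ≤ 160
Round 3 — N14 snaps.
  N14 sheds 178 kN to N16, N3: 89 each.
    N16: 103+89 = 192 > 110
    N3: 143+89 = 232 > 160
Round 4 — N16, N3 snap.
  N16 sheds 192 kN to N22, N23: 96 each.
    N22: 53+96 = 149 > 100
    N23: 10+96 = 106 > 100
  N3 sheds 232 kN to N22: 232 each.
    N22: 149+232 = 381 > 100
Round 5 — N22, N23 snap.
  N22 sheds 381 kN: no online neighbours, lost.
  N23 sheds 106 kN: no online neighbours, lost.
No further breaks.

yes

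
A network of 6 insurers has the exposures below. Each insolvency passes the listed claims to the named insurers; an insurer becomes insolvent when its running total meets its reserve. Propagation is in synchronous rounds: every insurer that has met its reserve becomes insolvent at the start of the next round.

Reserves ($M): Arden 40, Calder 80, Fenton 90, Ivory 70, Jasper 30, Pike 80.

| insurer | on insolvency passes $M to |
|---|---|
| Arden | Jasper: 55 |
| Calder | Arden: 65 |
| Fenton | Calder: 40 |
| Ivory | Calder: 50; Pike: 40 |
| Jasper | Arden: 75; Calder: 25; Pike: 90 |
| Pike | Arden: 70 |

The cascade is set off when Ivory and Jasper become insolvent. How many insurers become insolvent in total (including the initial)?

Round 1 — Ivory, Jasper become insolvent (initial).
  Arden: +75 → 75 ≥ 40
  Calder: +50+25 → 75 < 80
  Pike: +40+90 → 130 ≥ 80
Round 2 — Arden, Pike become insolvent.
No further insolvencies.

4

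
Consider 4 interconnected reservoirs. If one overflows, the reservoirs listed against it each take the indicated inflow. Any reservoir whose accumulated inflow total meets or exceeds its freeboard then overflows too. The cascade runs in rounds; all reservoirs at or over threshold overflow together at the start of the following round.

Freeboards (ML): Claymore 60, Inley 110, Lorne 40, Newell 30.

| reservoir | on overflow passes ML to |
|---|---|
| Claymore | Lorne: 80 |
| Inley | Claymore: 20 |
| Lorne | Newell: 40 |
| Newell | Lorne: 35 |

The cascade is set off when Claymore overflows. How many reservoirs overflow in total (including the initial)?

3

Round 1 — Claymore overflows (initial).
  Lorne: +80 → 80 ≥ 40
Round 2 — Lorne overflows.
  Newell: +40 → 40 ≥ 30
Round 3 — Newell overflows.
No further overflows.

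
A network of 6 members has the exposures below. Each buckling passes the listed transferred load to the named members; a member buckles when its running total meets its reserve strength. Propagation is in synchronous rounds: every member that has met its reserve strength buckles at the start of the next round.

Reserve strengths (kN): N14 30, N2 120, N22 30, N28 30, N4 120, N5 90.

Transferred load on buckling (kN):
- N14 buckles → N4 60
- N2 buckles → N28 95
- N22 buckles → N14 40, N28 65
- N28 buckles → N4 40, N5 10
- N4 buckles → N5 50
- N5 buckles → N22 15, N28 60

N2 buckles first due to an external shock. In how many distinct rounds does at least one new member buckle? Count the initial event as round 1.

Round 1 — N2 buckles (initial).
  N28: +95 → 95 ≥ 30
Round 2 — N28 buckles.
  N4: +40 → 40 < 120
  N5: +10 → 10 < 90
No further bucklings.

2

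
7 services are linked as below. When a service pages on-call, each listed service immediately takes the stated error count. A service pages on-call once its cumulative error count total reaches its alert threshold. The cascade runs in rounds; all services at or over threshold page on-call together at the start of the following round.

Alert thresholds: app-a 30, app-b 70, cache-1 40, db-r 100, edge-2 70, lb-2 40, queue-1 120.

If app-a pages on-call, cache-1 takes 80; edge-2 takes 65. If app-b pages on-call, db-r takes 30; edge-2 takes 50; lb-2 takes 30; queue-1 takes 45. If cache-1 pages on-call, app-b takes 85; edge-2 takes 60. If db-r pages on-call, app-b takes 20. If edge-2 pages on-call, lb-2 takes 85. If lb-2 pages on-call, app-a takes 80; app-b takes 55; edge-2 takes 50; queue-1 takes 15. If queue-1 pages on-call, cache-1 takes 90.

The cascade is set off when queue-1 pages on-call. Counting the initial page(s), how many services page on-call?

Round 1 — queue-1 pages on-call (initial).
  cache-1: +90 → 90 ≥ 40
Round 2 — cache-1 pages on-call.
  app-b: +85 → 85 ≥ 70
  edge-2: +60 → 60 < 70
Round 3 — app-b pages on-call.
  db-r: +30 → 30 < 100
  edge-2: +50 → 110 ≥ 70
  lb-2: +30 → 30 < 40
Round 4 — edge-2 pages on-call.
  lb-2: +85 → 115 ≥ 40
Round 5 — lb-2 pages on-call.
  app-a: +80 → 80 ≥ 30
Round 6 — app-a pages on-call.
No further pages.

6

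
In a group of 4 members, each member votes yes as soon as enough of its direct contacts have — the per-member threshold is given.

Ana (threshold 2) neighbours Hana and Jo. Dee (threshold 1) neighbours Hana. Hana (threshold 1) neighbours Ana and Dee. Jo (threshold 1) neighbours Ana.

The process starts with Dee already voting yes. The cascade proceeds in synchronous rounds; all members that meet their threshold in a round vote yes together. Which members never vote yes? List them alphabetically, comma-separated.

Ana, Jo

Round 1 — Dee votes yes (initial).
Round 2 — checking thresholds:
  Hana: 1 of 2 neighbours ≥ 1, votes yes.
Round 3 — no new yes votes; cascade stops.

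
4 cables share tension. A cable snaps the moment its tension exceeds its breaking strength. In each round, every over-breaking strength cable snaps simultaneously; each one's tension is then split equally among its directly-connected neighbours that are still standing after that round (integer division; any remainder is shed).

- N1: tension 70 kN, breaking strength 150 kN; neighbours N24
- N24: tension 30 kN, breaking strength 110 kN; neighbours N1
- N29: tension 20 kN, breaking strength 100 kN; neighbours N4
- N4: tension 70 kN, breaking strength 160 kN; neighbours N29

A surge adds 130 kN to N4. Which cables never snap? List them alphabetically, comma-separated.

N1, N24

Round 1 — N4 at 200 > 160. N4 snaps.
  N4 sheds 200 kN to N29: 200 each.
    N29: 20+200 = 220 > 100
Round 2 — N29 snaps.
  N29 sheds 220 kN: no online neighbours, lost.
No further breaks.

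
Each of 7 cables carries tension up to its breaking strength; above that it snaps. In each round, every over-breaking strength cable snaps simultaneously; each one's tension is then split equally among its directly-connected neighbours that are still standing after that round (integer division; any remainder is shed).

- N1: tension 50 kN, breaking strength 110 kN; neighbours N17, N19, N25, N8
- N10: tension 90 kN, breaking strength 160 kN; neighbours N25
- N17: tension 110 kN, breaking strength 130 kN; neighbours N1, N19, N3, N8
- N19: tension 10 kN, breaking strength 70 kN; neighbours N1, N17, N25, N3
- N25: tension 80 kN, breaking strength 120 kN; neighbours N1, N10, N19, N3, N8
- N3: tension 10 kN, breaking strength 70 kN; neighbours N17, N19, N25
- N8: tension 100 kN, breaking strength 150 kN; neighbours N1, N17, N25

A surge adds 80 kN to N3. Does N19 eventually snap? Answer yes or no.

Round 1 — N3 at 90 > 70. N3 snaps.
  N3 sheds 90 kN to N17, N19, N25: 30 each.
    N17: 110+30 = 140 > 130
    N19: 10+30 = 40 ≤ 70
    N25: 80+30 = 110 ≤ 120
Round 2 — N17 snaps.
  N17 sheds 140 kN to N1, N19, N8: 46 each (2 lost).
    N1: 50+46 = 96 ≤ 110
    N19: 40+46 = 86 > 70
    N8: 100+46 = 146 ≤ 150
Round 3 — N19 snaps.
  N19 sheds 86 kN to N1, N25: 43 each.
    N1: 96+43 = 139 > 110
    N25: 110+43 = 153 > 120
Round 4 — N1, N25 snap.
  N1 sheds 139 kN to N8: 139 each.
    N8: 146+139 = 285 > 150
  N25 sheds 153 kN to N10, N8: 76 each (1 lost).
    N10: 90+76 = 166 > 160
    N8: 285+76 = 361 > 150
Round 5 — N10, N8 snap.
  N10 sheds 166 kN: no online neighbours, lost.
  N8 sheds 361 kN: no online neighbours, lost.
No further breaks.

yes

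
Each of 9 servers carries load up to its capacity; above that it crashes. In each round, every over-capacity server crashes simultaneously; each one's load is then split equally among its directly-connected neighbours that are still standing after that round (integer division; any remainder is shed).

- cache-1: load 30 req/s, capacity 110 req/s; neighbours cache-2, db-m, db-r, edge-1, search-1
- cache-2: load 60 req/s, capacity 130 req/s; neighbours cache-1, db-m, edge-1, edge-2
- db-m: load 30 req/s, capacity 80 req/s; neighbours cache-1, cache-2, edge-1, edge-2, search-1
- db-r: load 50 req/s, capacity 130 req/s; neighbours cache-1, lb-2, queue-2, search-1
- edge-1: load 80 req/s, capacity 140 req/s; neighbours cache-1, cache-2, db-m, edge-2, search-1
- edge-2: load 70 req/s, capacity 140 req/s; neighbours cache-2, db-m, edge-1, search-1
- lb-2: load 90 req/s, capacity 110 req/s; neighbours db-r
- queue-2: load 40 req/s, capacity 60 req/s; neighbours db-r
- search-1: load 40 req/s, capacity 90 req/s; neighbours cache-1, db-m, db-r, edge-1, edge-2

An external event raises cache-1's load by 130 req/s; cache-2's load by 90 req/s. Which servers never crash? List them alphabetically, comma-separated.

Round 1 — cache-1 at 160 > 110; cache-2 at 150 > 130. cache-1, cache-2 crash.
  cache-1 sheds 160 req/s to db-m, db-r, edge-1, search-1: 40 each.
    db-m: 30+40 = 70 ≤ 80
    db-r: 50+40 = 90 ≤ 130
    edge-1: 80+40 = 120 ≤ 140
    search-1: 40+40 = 80 ≤ 90
  cache-2 sheds 150 req/s to db-m, edge-1, edge-2: 50 each.
    db-m: 70+50 = 120 > 80
    edge-1: 120+50 = 170 > 140
    edge-2: 70+50 = 120 ≤ 140
Round 2 — db-m, edge-1 crash.
  db-m sheds 120 req/s to edge-2, search-1: 60 each.
    edge-2: 120+60 = 180 > 140
    search-1: 80+60 = 140 > 90
  edge-1 sheds 170 req/s to edge-2, search-1: 85 each.
    edge-2: 180+85 = 265 > 140
    search-1: 140+85 = 225 > 90
Round 3 — edge-2, search-1 crash.
  edge-2 sheds 265 req/s: no online neighbours, lost.
  search-1 sheds 225 req/s to db-r: 225 each.
    db-r: 90+225 = 315 > 130
Round 4 — db-r crashes.
  db-r sheds 315 req/s to lb-2, queue-2: 157 each (1 lost).
    lb-2: 90+157 = 247 > 110
    queue-2: 40+157 = 197 > 60
Round 5 — lb-2, queue-2 crash.
  lb-2 sheds 247 req/s: no online neighbours, lost.
  queue-2 sheds 197 req/s: no online neighbours, lost.
No further crashes.

none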